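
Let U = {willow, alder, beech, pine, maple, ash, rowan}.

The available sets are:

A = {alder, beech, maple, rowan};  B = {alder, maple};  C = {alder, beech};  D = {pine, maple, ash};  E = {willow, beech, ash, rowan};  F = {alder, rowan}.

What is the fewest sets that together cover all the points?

B, D, and E cover everything between them: the union {willow, alder, beech, pine, maple, ash, rowan} is all of U.
Only E contains willow, so E is forced; the remaining 3 points need at least 2 more sets (each remaining set adds at most 2) — so at least 3 sets are needed, and 3 is optimal.

3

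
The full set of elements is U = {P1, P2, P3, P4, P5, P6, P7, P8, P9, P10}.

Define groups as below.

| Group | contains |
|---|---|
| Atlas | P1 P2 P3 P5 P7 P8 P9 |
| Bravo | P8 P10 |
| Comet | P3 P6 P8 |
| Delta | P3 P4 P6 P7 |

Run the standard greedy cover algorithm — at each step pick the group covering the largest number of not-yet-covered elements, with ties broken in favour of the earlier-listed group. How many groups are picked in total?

3

Greedy: pick Atlas (covers 7 new) → pick Delta (covers 2 new) → pick Bravo (covers 1 new). Total picks: 3.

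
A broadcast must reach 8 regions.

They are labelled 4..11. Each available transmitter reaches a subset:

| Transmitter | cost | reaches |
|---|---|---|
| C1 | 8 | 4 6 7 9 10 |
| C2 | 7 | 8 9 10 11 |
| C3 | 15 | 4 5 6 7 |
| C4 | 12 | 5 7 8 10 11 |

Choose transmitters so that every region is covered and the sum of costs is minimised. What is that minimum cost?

C1, C4 together cover every region (C1 ∪ C4 = {4, 5, 6, 7, 8, 9, 10, 11}); total cost 8 + 12 = 20.
The greedy pick C1, C2, C4 costs 27; no covering selection beats 20.

20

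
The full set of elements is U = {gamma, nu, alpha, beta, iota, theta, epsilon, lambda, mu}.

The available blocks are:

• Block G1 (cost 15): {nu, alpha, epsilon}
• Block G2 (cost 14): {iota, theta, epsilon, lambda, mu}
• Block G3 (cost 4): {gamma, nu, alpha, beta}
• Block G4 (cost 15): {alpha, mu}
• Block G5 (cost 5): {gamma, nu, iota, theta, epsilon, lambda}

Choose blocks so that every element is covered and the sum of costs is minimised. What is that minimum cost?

G2, G3 together cover every element (G2 ∪ G3 = {gamma, nu, alpha, beta, iota, theta, epsilon, lambda, mu}); total cost 14 + 4 = 18.
The greedy pick G5, G3, G2 costs 23; no covering selection beats 18.

18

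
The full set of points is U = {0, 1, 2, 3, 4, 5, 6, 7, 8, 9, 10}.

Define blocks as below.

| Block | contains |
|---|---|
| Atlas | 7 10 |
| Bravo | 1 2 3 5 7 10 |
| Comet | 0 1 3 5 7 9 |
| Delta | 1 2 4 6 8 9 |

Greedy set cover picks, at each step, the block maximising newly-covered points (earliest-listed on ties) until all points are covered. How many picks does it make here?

3

Greedy: pick Bravo (covers 6 new) → pick Delta (covers 4 new) → pick Comet (covers 1 new). Total picks: 3.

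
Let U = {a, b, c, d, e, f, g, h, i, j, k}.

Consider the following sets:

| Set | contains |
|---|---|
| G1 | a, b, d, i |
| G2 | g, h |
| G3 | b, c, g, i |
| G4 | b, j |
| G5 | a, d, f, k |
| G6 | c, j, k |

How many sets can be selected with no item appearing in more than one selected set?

G2, G4, G5 are pairwise disjoint (G2={g,h}; G4={b,j}; G5={a,d,f,k}).
Every remaining set overlaps one of these, and no 4 of the listed sets are pairwise disjoint, so 3 is the maximum.

3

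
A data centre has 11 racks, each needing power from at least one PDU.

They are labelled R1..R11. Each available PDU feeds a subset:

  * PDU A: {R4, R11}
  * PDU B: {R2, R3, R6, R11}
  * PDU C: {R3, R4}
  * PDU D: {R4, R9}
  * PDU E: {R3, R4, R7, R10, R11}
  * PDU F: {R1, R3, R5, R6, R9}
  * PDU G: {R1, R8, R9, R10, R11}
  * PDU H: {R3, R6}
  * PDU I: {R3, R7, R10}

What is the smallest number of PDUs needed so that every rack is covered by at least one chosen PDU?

B and E and F and G together: B ∪ E ∪ F ∪ G = {R1, R2, R3, R4, R5, R6, R7, R8, R9, R10, R11} — every rack is covered.
No 3 of the 9 PDUs cover everything (all 84 combinations miss at least one rack), so 4 is optimal.

4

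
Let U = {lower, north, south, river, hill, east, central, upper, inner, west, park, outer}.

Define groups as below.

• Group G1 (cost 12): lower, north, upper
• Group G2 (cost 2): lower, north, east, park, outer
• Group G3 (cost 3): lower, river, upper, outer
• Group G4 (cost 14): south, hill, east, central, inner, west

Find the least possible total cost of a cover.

19

G2, G3, G4 together cover every item (G2 ∪ G3 ∪ G4 = {lower, north, south, river, hill, east, central, upper, inner, west, park, outer}); total cost 2 + 3 + 14 = 19.
No covering selection has total cost below 19.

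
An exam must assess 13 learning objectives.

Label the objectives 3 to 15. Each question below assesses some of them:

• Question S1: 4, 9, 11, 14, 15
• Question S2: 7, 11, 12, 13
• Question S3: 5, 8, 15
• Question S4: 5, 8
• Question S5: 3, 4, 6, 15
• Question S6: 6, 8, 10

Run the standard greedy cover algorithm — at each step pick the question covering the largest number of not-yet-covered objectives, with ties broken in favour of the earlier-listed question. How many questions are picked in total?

5

Greedy: pick S1 (covers 5 new) → pick S2 (covers 3 new) → pick S6 (covers 3 new) → pick S3 (covers 1 new) → pick S5 (covers 1 new). Total picks: 5.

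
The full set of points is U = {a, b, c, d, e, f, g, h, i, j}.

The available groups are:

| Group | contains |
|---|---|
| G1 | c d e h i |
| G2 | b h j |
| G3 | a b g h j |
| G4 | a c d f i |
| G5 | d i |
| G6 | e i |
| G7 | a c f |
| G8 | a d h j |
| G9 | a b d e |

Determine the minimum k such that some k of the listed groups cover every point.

3

G1, G3, and G7 cover everything between them: the union {a, b, c, d, e, f, g, h, i, j} is all of U.
Only G3 contains g, so G3 is forced; the remaining 5 points need at least 2 more groups (each remaining group adds at most 4) — so at least 3 groups are needed, and 3 is optimal.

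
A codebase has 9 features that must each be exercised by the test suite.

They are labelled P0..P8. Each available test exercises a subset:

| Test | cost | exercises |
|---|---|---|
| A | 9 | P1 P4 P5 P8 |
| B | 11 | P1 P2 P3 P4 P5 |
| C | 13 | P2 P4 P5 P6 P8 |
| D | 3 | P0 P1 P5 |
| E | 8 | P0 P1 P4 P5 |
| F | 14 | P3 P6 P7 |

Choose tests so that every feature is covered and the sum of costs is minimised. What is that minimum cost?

30

C, D, F together cover every feature (C ∪ D ∪ F = {P0, P1, P2, P3, P4, P5, P6, P7, P8}); total cost 13 + 3 + 14 = 30.
No covering selection has total cost below 30.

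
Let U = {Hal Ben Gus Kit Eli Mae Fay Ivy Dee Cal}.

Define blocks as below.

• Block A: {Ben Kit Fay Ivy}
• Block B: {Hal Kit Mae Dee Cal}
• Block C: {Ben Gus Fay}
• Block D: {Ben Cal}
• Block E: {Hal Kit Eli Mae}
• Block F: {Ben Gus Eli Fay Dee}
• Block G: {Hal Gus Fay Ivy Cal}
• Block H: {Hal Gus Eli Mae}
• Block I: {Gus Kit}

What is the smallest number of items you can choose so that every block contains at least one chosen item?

3

The 3 items {Gus, Kit, Cal} hit every block.
No choice of 2 items meets every block, so 3 is the minimum.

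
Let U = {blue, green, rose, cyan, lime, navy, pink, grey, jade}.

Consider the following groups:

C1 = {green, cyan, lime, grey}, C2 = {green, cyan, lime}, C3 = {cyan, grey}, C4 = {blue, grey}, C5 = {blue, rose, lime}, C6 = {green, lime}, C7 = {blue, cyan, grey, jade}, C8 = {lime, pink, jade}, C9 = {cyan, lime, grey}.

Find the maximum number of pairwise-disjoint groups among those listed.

2

C3, C5 are pairwise disjoint (C3={cyan,grey}; C5={blue,rose,lime}).
Every remaining group overlaps one of these, and no 3 of the listed groups are pairwise disjoint, so 2 is the maximum.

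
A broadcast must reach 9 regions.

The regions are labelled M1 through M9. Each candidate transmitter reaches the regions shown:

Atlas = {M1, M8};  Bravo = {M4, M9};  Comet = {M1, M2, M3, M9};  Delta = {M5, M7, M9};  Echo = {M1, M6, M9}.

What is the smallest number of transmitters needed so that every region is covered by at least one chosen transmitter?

5

Atlas and Bravo and Comet and Delta and Echo together: Atlas ∪ Bravo ∪ Comet ∪ Delta ∪ Echo = {M1, M2, M3, M4, M5, M6, M7, M8, M9} — every region is covered.
No 4 of the 5 transmitters cover everything (all 5 combinations miss at least one region), so 5 is optimal.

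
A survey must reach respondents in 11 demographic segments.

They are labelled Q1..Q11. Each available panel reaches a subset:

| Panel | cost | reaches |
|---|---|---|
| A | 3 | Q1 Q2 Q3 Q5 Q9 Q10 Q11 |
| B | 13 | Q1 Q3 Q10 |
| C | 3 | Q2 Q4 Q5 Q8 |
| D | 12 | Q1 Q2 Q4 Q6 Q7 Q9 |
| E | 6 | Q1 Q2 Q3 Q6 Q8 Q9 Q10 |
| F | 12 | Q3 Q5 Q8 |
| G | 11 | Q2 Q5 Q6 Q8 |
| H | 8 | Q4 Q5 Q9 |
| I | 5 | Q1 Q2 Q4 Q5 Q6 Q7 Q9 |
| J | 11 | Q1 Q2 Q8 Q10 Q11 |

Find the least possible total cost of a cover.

11

A, C, I together cover every segment (A ∪ C ∪ I = {Q1, Q2, Q3, Q4, Q5, Q6, Q7, Q8, Q9, Q10, Q11}); total cost 3 + 3 + 5 = 11.
No covering selection has total cost below 11.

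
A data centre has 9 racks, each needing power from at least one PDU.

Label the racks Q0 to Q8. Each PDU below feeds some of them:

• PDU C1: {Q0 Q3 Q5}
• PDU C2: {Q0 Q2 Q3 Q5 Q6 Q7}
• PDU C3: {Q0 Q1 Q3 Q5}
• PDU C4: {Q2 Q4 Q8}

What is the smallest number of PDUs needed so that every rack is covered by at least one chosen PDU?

3

C2 and C3 and C4 together: C2 ∪ C3 ∪ C4 = {Q0, Q1, Q2, Q3, Q4, Q5, Q6, Q7, Q8} — every rack is covered.
Only C3 contains Q1, so C3 is forced; the remaining 5 racks need at least 2 more PDUs (each remaining PDU adds at most 3) — so at least 3 PDUs are needed, and 3 is optimal.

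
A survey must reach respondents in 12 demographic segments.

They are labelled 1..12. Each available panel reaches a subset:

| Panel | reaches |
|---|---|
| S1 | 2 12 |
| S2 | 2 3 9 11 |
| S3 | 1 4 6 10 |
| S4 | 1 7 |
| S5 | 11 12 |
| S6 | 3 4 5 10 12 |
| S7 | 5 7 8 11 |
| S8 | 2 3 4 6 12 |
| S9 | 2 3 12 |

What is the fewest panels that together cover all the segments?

4

Take {S2, S3, S5, S7}. Their union is {1, 2, 3, 4, 5, 6, 7, 8, 9, 10, 11, 12}, which is all 12 segments.
No 3 of the 9 panels cover everything (all 84 combinations miss at least one segment), so 4 is optimal.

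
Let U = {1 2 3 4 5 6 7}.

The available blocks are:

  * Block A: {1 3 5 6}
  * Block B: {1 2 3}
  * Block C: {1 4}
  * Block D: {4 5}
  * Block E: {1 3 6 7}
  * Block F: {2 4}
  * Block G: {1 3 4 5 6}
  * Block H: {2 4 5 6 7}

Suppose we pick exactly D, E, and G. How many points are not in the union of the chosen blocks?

1

Union of D, E, G = {1, 3, 4, 5, 6, 7}.
Not covered: 2 — 1 point.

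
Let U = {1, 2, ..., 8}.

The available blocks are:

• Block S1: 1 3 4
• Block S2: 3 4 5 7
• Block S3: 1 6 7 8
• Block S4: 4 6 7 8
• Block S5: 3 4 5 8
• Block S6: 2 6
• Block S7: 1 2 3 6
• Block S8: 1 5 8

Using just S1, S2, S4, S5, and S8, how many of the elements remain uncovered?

1

Union of S1, S2, S4, S5, S8 = {1, 3, 4, 5, 6, 7, 8}.
Not covered: 2 — 1 element.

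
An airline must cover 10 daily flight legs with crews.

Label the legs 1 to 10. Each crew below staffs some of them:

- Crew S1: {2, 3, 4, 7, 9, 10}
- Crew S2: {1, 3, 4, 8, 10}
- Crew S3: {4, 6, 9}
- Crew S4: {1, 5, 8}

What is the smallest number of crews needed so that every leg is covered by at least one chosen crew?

S1 and S3 and S4 together: S1 ∪ S3 ∪ S4 = {1, 2, 3, 4, 5, 6, 7, 8, 9, 10} — every leg is covered.
Only S1 contains 2, so S1 is forced; the remaining 4 legs need at least 2 more crews (each remaining crew adds at most 3) — so at least 3 crews are needed, and 3 is optimal.

3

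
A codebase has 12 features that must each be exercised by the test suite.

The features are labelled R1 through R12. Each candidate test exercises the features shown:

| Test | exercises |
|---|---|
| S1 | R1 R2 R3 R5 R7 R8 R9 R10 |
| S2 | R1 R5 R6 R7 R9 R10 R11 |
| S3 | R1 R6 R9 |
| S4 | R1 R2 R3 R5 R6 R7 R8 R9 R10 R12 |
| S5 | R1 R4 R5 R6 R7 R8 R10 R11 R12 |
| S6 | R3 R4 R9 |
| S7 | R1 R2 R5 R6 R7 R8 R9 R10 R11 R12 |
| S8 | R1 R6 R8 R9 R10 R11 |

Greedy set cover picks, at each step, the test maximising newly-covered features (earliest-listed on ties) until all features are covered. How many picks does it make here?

2

Greedy: pick S4 (covers 10 new) → pick S5 (covers 2 new). Total picks: 2.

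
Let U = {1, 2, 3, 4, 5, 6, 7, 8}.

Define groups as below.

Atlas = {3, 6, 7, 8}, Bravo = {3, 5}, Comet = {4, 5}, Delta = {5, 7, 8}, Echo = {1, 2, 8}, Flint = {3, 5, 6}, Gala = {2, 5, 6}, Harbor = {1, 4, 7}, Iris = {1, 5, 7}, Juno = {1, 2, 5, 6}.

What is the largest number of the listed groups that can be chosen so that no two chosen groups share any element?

2

Atlas, Comet are pairwise disjoint (Atlas={3,6,7,8}; Comet={4,5}).
Every remaining group overlaps one of these, and no 3 of the listed groups are pairwise disjoint, so 2 is the maximum.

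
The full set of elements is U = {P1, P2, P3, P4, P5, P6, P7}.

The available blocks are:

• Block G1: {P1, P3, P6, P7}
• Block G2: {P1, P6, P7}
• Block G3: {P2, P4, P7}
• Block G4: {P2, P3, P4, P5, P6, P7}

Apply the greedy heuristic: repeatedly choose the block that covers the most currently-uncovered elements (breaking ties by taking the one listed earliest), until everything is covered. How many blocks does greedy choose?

Greedy: pick G4 (covers 6 new) → pick G1 (covers 1 new). Total picks: 2.

2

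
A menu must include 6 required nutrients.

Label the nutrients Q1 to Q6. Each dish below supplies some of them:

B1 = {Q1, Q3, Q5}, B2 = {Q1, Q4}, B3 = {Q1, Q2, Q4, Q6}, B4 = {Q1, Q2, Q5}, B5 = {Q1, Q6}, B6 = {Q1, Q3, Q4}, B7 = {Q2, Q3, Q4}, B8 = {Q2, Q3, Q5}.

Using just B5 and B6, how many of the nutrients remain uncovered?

2

Union of B5, B6 = {Q1, Q3, Q4, Q6}.
Not covered: Q2, Q5 — 2 nutrients.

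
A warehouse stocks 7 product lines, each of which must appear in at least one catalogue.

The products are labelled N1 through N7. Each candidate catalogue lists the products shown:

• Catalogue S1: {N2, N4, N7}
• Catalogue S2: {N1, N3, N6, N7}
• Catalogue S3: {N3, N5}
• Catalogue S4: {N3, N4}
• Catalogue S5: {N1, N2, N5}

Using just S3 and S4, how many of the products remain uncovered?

Union of S3, S4 = {N3, N4, N5}.
Not covered: N1, N2, N6, N7 — 4 products.

4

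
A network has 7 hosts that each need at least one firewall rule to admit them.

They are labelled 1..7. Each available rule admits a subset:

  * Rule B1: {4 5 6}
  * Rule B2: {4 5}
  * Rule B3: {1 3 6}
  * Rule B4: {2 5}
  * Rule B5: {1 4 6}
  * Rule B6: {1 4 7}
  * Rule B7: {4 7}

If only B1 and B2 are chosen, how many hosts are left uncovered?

Union of B1, B2 = {4, 5, 6}.
Not covered: 1, 2, 3, 7 — 4 hosts.

4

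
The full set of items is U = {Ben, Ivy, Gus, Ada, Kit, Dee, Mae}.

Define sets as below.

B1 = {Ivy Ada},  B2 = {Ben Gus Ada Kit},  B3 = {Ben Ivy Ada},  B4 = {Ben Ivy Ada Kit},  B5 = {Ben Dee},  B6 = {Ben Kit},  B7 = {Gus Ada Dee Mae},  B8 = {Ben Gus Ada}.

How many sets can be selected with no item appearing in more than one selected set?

B1, B5 are pairwise disjoint (B1={Ivy,Ada}; B5={Ben,Dee}).
Every remaining set overlaps one of these, and no 3 of the listed sets are pairwise disjoint, so 2 is the maximum.

2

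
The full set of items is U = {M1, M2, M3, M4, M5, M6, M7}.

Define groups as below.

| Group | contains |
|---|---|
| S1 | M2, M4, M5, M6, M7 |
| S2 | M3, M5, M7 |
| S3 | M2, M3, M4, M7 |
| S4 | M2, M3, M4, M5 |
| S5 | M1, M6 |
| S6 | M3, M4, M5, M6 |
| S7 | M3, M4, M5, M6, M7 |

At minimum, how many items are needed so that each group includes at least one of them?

2

H = {M3, M6} meets every group (each contains at least one member of H), and |H| = 2.
The groups S3, S5 are pairwise disjoint, so any hitting set needs a separate item for each — at least 2. Hence 2 is optimal.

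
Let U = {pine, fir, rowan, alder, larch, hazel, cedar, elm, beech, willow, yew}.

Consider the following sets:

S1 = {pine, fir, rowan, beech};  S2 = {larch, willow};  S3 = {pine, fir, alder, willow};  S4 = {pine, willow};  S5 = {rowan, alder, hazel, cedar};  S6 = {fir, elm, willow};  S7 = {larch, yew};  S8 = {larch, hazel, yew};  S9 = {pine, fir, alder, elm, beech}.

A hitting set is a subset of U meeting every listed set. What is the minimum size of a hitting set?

4

Take H = {rowan, alder, larch, willow}. Each listed set contains at least one of these, so H is a hitting set of size 4.
No choice of 3 points meets every set, so 4 is the minimum.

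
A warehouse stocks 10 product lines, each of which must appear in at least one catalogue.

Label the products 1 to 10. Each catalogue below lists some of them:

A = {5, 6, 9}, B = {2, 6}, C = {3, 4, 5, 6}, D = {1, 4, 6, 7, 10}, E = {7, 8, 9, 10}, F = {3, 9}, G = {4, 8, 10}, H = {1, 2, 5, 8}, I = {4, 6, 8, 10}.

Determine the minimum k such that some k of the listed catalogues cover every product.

C and E and H together: C ∪ E ∪ H = {1, 2, 3, 4, 5, 6, 7, 8, 9, 10} — every product is covered.
No 2 of the 9 catalogues cover everything (all 36 combinations miss at least one product), so 3 is optimal.

3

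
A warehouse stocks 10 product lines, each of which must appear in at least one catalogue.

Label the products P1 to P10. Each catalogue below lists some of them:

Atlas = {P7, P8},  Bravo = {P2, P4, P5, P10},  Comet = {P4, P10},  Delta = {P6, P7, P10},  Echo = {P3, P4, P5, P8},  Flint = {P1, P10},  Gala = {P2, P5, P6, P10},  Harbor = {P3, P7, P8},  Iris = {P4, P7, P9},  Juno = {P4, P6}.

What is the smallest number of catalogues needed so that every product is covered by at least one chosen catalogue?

Take {Flint, Gala, Harbor, Iris}. Their union is {P1, P2, P3, P4, P5, P6, P7, P8, P9, P10}, which is all 10 products.
No 3 of the 10 catalogues cover everything (all 120 combinations miss at least one product), so 4 is optimal.

4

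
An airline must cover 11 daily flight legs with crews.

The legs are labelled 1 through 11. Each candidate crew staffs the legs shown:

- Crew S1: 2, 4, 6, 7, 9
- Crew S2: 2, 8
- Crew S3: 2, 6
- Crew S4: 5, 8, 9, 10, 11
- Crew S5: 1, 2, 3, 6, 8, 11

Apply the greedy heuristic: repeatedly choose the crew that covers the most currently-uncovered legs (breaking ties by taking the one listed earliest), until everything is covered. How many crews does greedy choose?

3

Greedy: pick S5 (covers 6 new) → pick S1 (covers 3 new) → pick S4 (covers 2 new). Total picks: 3.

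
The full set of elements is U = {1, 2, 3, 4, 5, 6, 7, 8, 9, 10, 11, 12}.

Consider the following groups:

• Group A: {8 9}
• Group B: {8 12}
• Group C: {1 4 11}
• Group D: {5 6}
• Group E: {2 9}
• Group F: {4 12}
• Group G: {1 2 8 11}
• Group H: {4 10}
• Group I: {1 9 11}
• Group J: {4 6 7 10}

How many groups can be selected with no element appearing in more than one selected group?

4

B, D, H, I are pairwise disjoint (B={8,12}; D={5,6}; H={4,10}; I={1,9,11}).
Every remaining group overlaps one of these, and no 5 of the listed groups are pairwise disjoint, so 4 is the maximum.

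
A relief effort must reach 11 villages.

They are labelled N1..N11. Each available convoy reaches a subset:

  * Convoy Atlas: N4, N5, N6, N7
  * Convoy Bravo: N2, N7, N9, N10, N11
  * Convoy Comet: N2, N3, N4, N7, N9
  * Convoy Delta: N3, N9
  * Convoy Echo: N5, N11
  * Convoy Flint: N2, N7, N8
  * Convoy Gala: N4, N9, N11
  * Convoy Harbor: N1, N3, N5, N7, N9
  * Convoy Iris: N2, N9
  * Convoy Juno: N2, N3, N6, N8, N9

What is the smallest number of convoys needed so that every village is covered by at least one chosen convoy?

Take {Bravo, Comet, Harbor, Juno}. Their union is {N1, N2, N3, N4, N5, N6, N7, N8, N9, N10, N11}, which is all 11 villages.
No 3 of the 10 convoys cover everything (all 120 combinations miss at least one village), so 4 is optimal.

4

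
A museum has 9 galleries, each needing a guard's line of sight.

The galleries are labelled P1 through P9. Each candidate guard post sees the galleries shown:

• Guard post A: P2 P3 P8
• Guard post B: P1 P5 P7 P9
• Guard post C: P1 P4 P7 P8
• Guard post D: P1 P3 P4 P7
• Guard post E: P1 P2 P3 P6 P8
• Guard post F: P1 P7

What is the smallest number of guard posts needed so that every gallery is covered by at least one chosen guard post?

Take {B, D, E}. Their union is {P1, P2, P3, P4, P5, P6, P7, P8, P9}, which is all 9 galleries.
Only B contains P5, so B is forced; the remaining 5 galleries need at least 2 more guard posts (each remaining guard post adds at most 4) — so at least 3 guard posts are needed, and 3 is optimal.

3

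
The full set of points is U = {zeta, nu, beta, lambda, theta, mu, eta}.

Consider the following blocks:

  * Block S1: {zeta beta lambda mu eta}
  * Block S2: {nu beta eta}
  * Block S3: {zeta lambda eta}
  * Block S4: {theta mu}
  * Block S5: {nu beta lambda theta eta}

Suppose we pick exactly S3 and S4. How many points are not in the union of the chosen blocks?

2

Union of S3, S4 = {zeta, lambda, theta, mu, eta}.
Not covered: nu, beta — 2 points.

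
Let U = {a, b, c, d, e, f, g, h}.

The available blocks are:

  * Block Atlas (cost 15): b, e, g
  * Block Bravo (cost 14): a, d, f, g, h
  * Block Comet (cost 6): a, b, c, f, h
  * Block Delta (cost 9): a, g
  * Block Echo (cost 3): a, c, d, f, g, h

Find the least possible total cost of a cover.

18

Atlas, Echo together cover every item (Atlas ∪ Echo = {a, b, c, d, e, f, g, h}); total cost 15 + 3 = 18.
The greedy pick Echo, Comet, Atlas costs 24; no covering selection beats 18.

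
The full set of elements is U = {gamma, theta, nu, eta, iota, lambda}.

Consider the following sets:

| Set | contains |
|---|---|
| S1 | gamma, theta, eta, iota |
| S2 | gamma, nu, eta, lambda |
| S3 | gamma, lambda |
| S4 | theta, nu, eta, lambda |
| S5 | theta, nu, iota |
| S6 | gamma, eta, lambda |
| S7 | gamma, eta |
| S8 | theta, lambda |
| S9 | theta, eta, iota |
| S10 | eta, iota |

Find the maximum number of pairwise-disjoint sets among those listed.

S3, S5 are pairwise disjoint (S3={gamma,lambda}; S5={theta,nu,iota}).
Every remaining set overlaps one of these, and no 3 of the listed sets are pairwise disjoint, so 2 is the maximum.

2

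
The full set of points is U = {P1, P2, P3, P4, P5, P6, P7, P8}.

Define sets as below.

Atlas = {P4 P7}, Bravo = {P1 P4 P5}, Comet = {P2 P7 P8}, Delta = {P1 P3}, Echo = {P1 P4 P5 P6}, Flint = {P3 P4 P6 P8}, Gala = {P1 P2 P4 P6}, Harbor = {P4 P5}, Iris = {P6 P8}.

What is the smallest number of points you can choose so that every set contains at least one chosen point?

The 3 points {P1, P4, P8} hit every set.
The sets Comet, Delta, Harbor are pairwise disjoint, so any hitting set needs a separate point for each — at least 3. Hence 3 is optimal.

3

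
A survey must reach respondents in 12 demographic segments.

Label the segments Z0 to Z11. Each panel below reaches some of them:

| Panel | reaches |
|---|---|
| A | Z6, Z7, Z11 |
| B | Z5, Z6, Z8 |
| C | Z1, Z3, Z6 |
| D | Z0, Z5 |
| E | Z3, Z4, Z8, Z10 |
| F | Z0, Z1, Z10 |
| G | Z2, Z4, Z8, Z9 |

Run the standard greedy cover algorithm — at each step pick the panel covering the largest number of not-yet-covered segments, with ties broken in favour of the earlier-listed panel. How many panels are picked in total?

5

Greedy: pick E (covers 4 new) → pick A (covers 3 new) → pick D (covers 2 new) → pick G (covers 2 new) → pick C (covers 1 new). Total picks: 5.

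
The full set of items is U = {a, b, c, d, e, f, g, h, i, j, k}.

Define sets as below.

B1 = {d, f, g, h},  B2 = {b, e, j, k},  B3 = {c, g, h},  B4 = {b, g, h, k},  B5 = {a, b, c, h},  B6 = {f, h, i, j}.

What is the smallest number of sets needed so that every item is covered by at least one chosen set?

Take {B1, B2, B5, B6}. Their union is {a, b, c, d, e, f, g, h, i, j, k}, which is all 11 items.
Only B5 contains a, so B5 is forced; the remaining 7 items need at least 3 more sets (each remaining set adds at most 3) — so at least 4 sets are needed, and 4 is optimal.

4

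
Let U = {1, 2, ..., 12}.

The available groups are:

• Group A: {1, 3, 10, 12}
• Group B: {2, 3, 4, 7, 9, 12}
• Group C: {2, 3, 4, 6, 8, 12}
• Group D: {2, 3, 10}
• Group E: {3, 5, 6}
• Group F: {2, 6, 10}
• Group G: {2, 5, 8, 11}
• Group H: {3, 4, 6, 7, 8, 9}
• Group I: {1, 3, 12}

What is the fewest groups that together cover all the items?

3

A and G and H together: A ∪ G ∪ H = {1, 2, 3, 4, 5, 6, 7, 8, 9, 10, 11, 12} — every item is covered.
Only G contains 11, so G is forced; the remaining 8 items need at least 2 more groups (each remaining group adds at most 5) — so at least 3 groups are needed, and 3 is optimal.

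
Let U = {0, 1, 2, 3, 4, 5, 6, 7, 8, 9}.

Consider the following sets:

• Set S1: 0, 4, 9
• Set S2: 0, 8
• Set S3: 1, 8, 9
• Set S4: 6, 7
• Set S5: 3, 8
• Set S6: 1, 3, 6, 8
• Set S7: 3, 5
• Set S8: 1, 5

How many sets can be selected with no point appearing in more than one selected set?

4

S1, S4, S5, S8 are pairwise disjoint (S1={0,4,9}; S4={6,7}; S5={3,8}; S8={1,5}).
Every remaining set overlaps one of these, and no 5 of the listed sets are pairwise disjoint, so 4 is the maximum.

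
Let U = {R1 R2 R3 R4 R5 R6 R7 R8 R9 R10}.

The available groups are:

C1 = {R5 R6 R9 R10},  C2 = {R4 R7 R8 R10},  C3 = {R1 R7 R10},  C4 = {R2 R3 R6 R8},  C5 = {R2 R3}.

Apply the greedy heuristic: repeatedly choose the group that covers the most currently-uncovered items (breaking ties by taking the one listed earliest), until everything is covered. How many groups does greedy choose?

4

Greedy: pick C1 (covers 4 new) → pick C2 (covers 3 new) → pick C4 (covers 2 new) → pick C3 (covers 1 new). Total picks: 4.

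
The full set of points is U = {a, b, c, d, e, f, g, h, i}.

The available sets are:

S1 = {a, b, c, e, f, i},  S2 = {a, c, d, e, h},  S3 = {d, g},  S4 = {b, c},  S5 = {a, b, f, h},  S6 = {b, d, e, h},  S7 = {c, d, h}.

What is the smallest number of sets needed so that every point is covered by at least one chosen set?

3

S1 and S3 and S6 together: S1 ∪ S3 ∪ S6 = {a, b, c, d, e, f, g, h, i} — every point is covered.
Only S3 contains g, so S3 is forced; the remaining 7 points need at least 2 more sets (each remaining set adds at most 6) — so at least 3 sets are needed, and 3 is optimal.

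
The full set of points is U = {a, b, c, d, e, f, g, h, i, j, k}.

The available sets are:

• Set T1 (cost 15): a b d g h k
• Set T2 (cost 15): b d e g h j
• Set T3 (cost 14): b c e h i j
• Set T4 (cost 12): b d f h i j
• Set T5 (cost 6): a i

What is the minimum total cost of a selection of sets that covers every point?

T1, T3, T4 together cover every point (T1 ∪ T3 ∪ T4 = {a, b, c, d, e, f, g, h, i, j, k}); total cost 15 + 14 + 12 = 41.
No covering selection has total cost below 41.

41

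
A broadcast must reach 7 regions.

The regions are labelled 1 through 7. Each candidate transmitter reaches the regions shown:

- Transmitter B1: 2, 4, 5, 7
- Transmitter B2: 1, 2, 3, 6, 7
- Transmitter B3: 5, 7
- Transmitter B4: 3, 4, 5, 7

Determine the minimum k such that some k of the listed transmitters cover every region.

2

B2 and B4 together: B2 ∪ B4 = {1, 2, 3, 4, 5, 6, 7} — every region is covered.
No single transmitter has all 7 regions (the largest, B2, has 5), so 2 is optimal.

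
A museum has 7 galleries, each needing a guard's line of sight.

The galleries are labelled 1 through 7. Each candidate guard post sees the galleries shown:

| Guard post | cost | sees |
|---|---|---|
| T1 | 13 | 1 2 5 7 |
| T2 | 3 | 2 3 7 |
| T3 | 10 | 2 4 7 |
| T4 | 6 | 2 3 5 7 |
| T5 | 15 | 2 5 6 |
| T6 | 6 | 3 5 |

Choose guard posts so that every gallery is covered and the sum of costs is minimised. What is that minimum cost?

T1, T2, T3, T5 together cover every gallery (T1 ∪ T2 ∪ T3 ∪ T5 = {1, 2, 3, 4, 5, 6, 7}); total cost 13 + 3 + 10 + 15 = 41.
The greedy pick T2, T4, T3, T1, T5 costs 47; no covering selection beats 41.

41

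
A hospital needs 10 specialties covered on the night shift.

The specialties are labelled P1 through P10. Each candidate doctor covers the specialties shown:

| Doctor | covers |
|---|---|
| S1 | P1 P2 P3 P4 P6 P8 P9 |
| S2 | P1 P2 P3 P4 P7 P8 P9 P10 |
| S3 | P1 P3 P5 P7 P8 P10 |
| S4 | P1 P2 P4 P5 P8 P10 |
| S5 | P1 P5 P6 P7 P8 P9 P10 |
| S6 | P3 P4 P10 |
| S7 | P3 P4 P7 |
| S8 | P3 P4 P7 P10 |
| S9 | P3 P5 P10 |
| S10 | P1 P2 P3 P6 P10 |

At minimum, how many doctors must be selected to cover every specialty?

2

S1 and S3 together: S1 ∪ S3 = {P1, P2, P3, P4, P5, P6, P7, P8, P9, P10} — every specialty is covered.
No single doctor has all 10 specialties (the largest, S2, has 8), so 2 is optimal.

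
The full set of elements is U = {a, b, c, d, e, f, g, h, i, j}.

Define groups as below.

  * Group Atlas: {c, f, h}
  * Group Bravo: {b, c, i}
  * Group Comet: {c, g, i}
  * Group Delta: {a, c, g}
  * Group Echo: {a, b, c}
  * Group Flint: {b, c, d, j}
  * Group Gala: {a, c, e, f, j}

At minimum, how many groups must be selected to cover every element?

Atlas and Comet and Flint and Gala together: Atlas ∪ Comet ∪ Flint ∪ Gala = {a, b, c, d, e, f, g, h, i, j} — every element is covered.
Only Gala contains e, so Gala is forced; the remaining 5 elements need at least 3 more groups (each remaining group adds at most 2) — so at least 4 groups are needed, and 4 is optimal.

4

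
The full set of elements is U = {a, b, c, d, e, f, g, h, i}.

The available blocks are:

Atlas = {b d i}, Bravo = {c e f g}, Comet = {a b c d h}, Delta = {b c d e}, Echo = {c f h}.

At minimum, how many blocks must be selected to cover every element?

3

Atlas and Bravo and Comet together: Atlas ∪ Bravo ∪ Comet = {a, b, c, d, e, f, g, h, i} — every element is covered.
Only Comet contains a, so Comet is forced; the remaining 4 elements need at least 2 more blocks (each remaining block adds at most 3) — so at least 3 blocks are needed, and 3 is optimal.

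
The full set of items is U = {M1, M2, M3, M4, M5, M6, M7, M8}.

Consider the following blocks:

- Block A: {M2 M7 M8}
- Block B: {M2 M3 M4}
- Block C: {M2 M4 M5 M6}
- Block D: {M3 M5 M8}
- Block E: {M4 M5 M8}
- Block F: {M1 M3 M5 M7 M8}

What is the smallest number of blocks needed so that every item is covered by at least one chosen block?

2

Take {C, F}. Their union is {M1, M2, M3, M4, M5, M6, M7, M8}, which is all 8 items.
No single block has all 8 items (the largest, F, has 5), so 2 is optimal.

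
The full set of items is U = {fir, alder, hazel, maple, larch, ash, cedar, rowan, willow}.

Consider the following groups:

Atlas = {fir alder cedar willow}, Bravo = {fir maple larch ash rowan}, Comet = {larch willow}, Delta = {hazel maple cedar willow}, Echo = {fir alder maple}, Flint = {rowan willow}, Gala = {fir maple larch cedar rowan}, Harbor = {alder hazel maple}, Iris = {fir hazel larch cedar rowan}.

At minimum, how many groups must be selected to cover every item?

3

Atlas, Bravo, and Delta cover everything between them: the union {fir, alder, hazel, maple, larch, ash, cedar, rowan, willow} is all of U.
Only Bravo contains ash, so Bravo is forced; the remaining 4 items need at least 2 more groups (each remaining group adds at most 3) — so at least 3 groups are needed, and 3 is optimal.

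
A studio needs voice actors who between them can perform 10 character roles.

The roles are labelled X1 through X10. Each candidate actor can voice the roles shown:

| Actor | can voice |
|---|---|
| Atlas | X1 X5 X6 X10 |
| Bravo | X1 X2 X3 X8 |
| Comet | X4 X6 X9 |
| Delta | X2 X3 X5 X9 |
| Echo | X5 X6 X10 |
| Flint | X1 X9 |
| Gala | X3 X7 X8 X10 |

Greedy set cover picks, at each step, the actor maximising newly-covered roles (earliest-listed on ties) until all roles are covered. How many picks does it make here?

4

Greedy: pick Atlas (covers 4 new) → pick Bravo (covers 3 new) → pick Comet (covers 2 new) → pick Gala (covers 1 new). Total picks: 4.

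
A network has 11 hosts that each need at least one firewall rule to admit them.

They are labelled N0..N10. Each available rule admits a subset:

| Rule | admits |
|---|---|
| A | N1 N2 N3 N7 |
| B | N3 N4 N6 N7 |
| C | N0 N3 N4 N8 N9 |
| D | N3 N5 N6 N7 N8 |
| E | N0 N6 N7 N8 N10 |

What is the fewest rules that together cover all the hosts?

A and C and D and E together: A ∪ C ∪ D ∪ E = {N0, N1, N2, N3, N4, N5, N6, N7, N8, N9, N10} — every host is covered.
No 3 of the 5 rules cover everything (all 10 combinations miss at least one host), so 4 is optimal.

4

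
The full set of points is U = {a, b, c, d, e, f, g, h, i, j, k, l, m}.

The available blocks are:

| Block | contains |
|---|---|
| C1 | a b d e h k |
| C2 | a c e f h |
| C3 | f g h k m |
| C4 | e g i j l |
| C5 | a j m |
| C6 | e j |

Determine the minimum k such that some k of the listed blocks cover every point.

Take {C1, C2, C3, C4}. Their union is {a, b, c, d, e, f, g, h, i, j, k, l, m}, which is all 13 points.
No 3 of the 6 blocks cover everything (all 20 combinations miss at least one point), so 4 is optimal.

4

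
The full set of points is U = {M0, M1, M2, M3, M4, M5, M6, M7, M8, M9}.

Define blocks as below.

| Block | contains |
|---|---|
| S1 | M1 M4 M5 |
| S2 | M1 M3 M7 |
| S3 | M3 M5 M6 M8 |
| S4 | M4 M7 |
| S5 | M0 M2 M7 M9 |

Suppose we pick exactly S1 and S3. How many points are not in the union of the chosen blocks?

Union of S1, S3 = {M1, M3, M4, M5, M6, M8}.
Not covered: M0, M2, M7, M9 — 4 points.

4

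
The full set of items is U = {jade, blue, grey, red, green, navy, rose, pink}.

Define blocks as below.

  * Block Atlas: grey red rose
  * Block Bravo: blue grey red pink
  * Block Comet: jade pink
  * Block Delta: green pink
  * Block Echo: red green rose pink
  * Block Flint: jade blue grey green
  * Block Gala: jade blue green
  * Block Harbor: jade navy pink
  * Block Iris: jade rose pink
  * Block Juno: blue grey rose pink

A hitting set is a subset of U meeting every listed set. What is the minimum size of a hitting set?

Take H = {jade, grey, green}. Each listed block contains at least one of these, so H is a hitting set of size 3.
No choice of 2 items meets every block, so 3 is the minimum.

3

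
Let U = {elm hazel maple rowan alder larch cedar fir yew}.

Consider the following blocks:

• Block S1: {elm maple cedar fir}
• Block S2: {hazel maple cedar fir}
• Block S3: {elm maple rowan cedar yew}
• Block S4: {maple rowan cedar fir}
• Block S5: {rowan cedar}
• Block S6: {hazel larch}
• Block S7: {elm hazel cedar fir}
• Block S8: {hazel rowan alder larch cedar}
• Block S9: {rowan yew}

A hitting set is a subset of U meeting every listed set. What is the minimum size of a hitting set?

The 3 points {hazel, cedar, yew} hit every block.
The blocks S1, S6, S9 are pairwise disjoint, so any hitting set needs a separate point for each — at least 3. Hence 3 is optimal.

3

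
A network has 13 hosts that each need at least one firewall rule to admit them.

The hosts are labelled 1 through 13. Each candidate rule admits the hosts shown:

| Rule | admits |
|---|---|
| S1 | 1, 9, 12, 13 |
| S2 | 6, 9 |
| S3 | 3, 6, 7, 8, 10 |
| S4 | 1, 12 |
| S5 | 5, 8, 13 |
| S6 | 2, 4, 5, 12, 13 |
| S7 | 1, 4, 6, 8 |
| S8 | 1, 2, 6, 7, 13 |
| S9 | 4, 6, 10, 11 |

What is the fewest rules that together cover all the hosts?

Take {S1, S3, S6, S9}. Their union is {1, 2, 3, 4, 5, 6, 7, 8, 9, 10, 11, 12, 13}, which is all 13 hosts.
Only S9 contains 11, so S9 is forced; the remaining 9 hosts need at least 3 more rules (each remaining rule adds at most 4) — so at least 4 rules are needed, and 4 is optimal.

4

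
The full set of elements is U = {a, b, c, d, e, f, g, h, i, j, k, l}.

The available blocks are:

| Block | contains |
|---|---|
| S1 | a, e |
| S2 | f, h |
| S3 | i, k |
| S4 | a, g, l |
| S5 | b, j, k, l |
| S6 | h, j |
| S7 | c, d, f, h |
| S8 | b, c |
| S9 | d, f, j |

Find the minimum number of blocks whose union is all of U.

Take {S1, S3, S4, S5, S7}. Their union is {a, b, c, d, e, f, g, h, i, j, k, l}, which is all 12 elements.
No 4 of the 9 blocks cover everything (all 126 combinations miss at least one element), so 5 is optimal.

5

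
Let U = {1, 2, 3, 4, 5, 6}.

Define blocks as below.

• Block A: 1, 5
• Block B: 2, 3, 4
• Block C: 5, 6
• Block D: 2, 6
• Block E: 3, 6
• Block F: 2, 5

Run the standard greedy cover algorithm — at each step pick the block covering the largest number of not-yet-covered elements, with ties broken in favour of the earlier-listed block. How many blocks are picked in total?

3

Greedy: pick B (covers 3 new) → pick A (covers 2 new) → pick C (covers 1 new). Total picks: 3.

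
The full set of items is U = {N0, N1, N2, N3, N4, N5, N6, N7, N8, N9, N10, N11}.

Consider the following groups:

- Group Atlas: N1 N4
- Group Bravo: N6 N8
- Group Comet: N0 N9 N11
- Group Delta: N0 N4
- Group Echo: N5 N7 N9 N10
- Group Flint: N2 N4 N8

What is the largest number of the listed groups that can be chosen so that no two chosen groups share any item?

3

Atlas, Bravo, Comet are pairwise disjoint (Atlas={N1,N4}; Bravo={N6,N8}; Comet={N0,N9,N11}).
Every remaining group overlaps one of these, and no 4 of the listed groups are pairwise disjoint, so 3 is the maximum.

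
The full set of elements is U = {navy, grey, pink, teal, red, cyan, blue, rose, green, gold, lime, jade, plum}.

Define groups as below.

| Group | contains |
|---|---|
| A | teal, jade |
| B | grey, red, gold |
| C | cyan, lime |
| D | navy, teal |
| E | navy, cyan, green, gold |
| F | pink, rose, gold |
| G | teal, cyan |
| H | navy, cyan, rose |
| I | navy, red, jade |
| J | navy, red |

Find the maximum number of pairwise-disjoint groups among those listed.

4

A, C, F, J are pairwise disjoint (A={teal,jade}; C={cyan,lime}; F={pink,rose,gold}; J={navy,red}).
Every remaining group overlaps one of these, and no 5 of the listed groups are pairwise disjoint, so 4 is the maximum.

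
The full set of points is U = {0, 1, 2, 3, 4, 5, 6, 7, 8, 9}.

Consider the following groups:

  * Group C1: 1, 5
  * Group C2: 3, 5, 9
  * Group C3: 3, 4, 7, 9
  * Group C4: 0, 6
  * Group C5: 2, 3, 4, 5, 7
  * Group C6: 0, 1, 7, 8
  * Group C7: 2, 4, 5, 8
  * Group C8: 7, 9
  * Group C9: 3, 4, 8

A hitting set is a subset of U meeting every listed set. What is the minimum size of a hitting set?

4

H = {0, 4, 5, 7} meets every group (each contains at least one member of H), and |H| = 4.
The groups C1, C4, C8, C9 are pairwise disjoint, so any hitting set needs a separate point for each — at least 4. Hence 4 is optimal.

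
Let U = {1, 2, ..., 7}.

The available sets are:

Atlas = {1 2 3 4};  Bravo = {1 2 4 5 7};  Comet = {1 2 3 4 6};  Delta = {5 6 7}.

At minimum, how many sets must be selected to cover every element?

2

Take {Comet, Delta}. Their union is {1, 2, 3, 4, 5, 6, 7}, which is all 7 elements.
No single set has all 7 elements (the largest, Bravo, has 5), so 2 is optimal.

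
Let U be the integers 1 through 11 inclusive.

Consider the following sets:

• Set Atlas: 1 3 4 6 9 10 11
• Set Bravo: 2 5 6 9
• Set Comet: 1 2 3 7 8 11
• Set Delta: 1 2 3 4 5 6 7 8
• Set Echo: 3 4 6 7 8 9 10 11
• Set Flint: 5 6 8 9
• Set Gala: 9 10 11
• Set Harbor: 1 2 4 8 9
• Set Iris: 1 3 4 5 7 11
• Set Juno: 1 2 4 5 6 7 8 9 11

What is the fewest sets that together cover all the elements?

2

Atlas and Juno together: Atlas ∪ Juno = {1, 2, 3, 4, 5, 6, 7, 8, 9, 10, 11} — every element is covered.
No single set has all 11 elements (the largest, Juno, has 9), so 2 is optimal.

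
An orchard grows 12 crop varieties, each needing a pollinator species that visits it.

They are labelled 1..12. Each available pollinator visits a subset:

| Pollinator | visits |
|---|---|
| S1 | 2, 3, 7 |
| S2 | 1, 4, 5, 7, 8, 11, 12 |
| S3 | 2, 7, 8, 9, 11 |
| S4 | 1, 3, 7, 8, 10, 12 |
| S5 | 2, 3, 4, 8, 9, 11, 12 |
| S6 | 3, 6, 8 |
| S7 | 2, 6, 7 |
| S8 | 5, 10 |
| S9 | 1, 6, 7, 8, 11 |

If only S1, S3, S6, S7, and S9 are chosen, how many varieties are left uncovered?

4

Union of S1, S3, S6, S7, S9 = {1, 2, 3, 6, 7, 8, 9, 11}.
Not covered: 4, 5, 10, 12 — 4 varieties.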